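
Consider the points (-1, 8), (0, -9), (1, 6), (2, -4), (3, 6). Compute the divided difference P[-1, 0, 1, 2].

P[-1,0] = (-9 - 8) / (0 - (-1)) = -17
P[0,1] = (6 - (-9)) / (1 - 0) = 15
P[1,2] = (-4 - 6) / (2 - 1) = -10
P[-1,0,1] = (15 - (-17)) / (1 - (-1)) = 16
P[0,1,2] = (-10 - 15) / (2 - 0) = -25/2
P[-1,0,1,2] = (-25/2 - 16) / (2 - (-1)) = -19/2

-19/2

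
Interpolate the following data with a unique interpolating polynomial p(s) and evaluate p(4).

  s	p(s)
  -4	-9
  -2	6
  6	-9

L_0(4) = (6)·(-2)/[(-2)·(-10)] = -3/5
L_1(4) = (8)·(-2)/[(2)·(-8)] = 1
L_2(4) = (8)·(6)/[(10)·(8)] = 3/5
Sum: (-9)·(-3/5) + 6·(1) + (-9)·(3/5) = 6

6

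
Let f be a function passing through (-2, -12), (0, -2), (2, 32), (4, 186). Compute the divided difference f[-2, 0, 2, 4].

2

f[-2,0] = (-2 - (-12)) / (0 - (-2)) = 5
f[0,2] = (32 - (-2)) / (2 - 0) = 17
f[2,4] = (186 - 32) / (4 - 2) = 77
f[-2,0,2] = (17 - 5) / (2 - (-2)) = 3
f[0,2,4] = (77 - 17) / (4 - 0) = 15
f[-2,0,2,4] = (15 - 3) / (4 - (-2)) = 2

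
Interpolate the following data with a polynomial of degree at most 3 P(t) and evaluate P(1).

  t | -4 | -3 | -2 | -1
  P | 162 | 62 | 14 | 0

Evaluate each Lagrange basis at t = 1:
L_0(1) = (4)·(3)·(2)/[(-1)·(-2)·(-3)] = -4
L_1(1) = (5)·(3)·(2)/[(1)·(-1)·(-2)] = 15
L_2(1) = (5)·(4)·(2)/[(2)·(1)·(-1)] = -20
L_3(1) = (5)·(4)·(3)/[(3)·(2)·(1)] = 10
Sum: 162·(-4) + 62·(15) + 14·(-20) + 0 = 2

2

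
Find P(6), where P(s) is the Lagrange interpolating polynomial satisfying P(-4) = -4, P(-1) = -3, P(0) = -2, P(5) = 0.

-13/9

L_0(6) = (7)·(6)·(1)/[(-3)·(-4)·(-9)] = -7/18
L_1(6) = (10)·(6)·(1)/[(3)·(-1)·(-6)] = 10/3
L_2(6) = (10)·(7)·(1)/[(4)·(1)·(-5)] = -7/2
L_3(6) = (10)·(7)·(6)/[(9)·(6)·(5)] = 14/9
Sum: (-4)·(-7/18) + (-3)·(10/3) + (-2)·(-7/2) + 0 = -13/9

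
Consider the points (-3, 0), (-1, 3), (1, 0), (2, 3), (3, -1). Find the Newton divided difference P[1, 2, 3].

-7/2

P[1,2] = (3 - 0) / (2 - 1) = 3
P[2,3] = (-1 - 3) / (3 - 2) = -4
P[1,2,3] = (-4 - 3) / (3 - 1) = -7/2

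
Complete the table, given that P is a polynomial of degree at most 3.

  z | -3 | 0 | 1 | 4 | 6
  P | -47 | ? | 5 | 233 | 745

The 4 known values determine P uniquely (degree ≤ 3).
L_0(0) = (-1)·(-4)·(-6)/[(-4)·(-7)·(-9)] = 2/21
L_1(0) = (3)·(-4)·(-6)/[(4)·(-3)·(-5)] = 6/5
L_2(0) = (3)·(-1)·(-6)/[(7)·(3)·(-2)] = -3/7
L_3(0) = (3)·(-1)·(-4)/[(9)·(5)·(2)] = 2/15
Sum: (-47)·(2/21) + 5·(6/5) + 233·(-3/7) + 745·(2/15) = 1

1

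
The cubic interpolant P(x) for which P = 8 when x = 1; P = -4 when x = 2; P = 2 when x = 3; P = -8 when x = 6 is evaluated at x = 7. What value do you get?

-66

L_0(7) = (5)·(4)·(1)/[(-1)·(-2)·(-5)] = -2
L_1(7) = (6)·(4)·(1)/[(1)·(-1)·(-4)] = 6
L_2(7) = (6)·(5)·(1)/[(2)·(1)·(-3)] = -5
L_3(7) = (6)·(5)·(4)/[(5)·(4)·(3)] = 2
Sum: 8·(-2) + (-4)·(6) + 2·(-5) + (-8)·(2) = -66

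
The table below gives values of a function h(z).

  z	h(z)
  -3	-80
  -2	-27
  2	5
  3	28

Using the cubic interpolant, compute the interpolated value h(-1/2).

Evaluate each Lagrange basis at z = -1/2:
L_0(-1/2) = (3/2)·(-5/2)·(-7/2)/[(-1)·(-5)·(-6)] = -7/16
L_1(-1/2) = (5/2)·(-5/2)·(-7/2)/[(1)·(-4)·(-5)] = 35/32
L_2(-1/2) = (5/2)·(3/2)·(-7/2)/[(5)·(4)·(-1)] = 21/32
L_3(-1/2) = (5/2)·(3/2)·(-5/2)/[(6)·(5)·(1)] = -5/16
Sum: (-80)·(-7/16) + (-27)·(35/32) + 5·(21/32) + 28·(-5/16) = 0

0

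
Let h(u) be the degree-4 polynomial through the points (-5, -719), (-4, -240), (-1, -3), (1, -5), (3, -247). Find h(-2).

-2

Evaluate each Lagrange basis at u = -2:
L_0(-2) = (2)·(-1)·(-3)·(-5)/[(-1)·(-4)·(-6)·(-8)] = -5/32
L_1(-2) = (3)·(-1)·(-3)·(-5)/[(1)·(-3)·(-5)·(-7)] = 3/7
L_2(-2) = (3)·(2)·(-3)·(-5)/[(4)·(3)·(-2)·(-4)] = 15/16
L_3(-2) = (3)·(2)·(-1)·(-5)/[(6)·(5)·(2)·(-2)] = -1/4
L_4(-2) = (3)·(2)·(-1)·(-3)/[(8)·(7)·(4)·(2)] = 9/224
Sum: (-719)·(-5/32) + (-240)·(3/7) + (-3)·(15/16) + (-5)·(-1/4) + (-247)·(9/224) = -2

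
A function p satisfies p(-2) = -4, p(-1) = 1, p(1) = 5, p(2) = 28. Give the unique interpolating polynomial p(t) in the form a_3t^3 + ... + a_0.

Newton's divided differences:
p[-2,-1] = (1 - (-4)) / (-1 - (-2)) = 5
p[-1,1] = (5 - 1) / (1 - (-1)) = 2
p[1,2] = (28 - 5) / (2 - 1) = 23
p[-2,-1,1] = (2 - 5) / (1 - (-2)) = -1
p[-1,1,2] = (23 - 2) / (2 - (-1)) = 7
p[-2,-1,1,2] = (7 - (-1)) / (2 - (-2)) = 2
p(t) = -4 + 5·(t + 2) + (-1)·(t + 2)(t + 1) + 2·(t + 2)(t + 1)(t - 1)
Expanding: p(t) = 2t^3 + 3t^2

p(t) = 2t^3 + 3t^2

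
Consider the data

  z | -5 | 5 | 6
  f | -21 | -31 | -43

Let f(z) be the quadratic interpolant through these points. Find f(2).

Evaluate each Lagrange basis at z = 2:
L_0(2) = (-3)·(-4)/[(-10)·(-11)] = 6/55
L_1(2) = (7)·(-4)/[(10)·(-1)] = 14/5
L_2(2) = (7)·(-3)/[(11)·(1)] = -21/11
Sum: (-21)·(6/55) + (-31)·(14/5) + (-43)·(-21/11) = -7

-7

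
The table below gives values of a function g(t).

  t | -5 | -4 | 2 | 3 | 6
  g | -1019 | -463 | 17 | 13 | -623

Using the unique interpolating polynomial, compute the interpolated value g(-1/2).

Using Newton's divided-difference form:
g[-5,-4] = (-463 - (-1019)) / (-4 - (-5)) = 556
g[-4,2] = (17 - (-463)) / (2 - (-4)) = 80
g[2,3] = (13 - 17) / (3 - 2) = -4
g[3,6] = (-623 - 13) / (6 - 3) = -212
g[-5,-4,2] = (80 - 556) / (2 - (-5)) = -68
g[-4,2,3] = (-4 - 80) / (3 - (-4)) = -12
g[2,3,6] = (-212 - (-4)) / (6 - 2) = -52
g[-5,-4,2,3] = (-12 - (-68)) / (3 - (-5)) = 7
g[-4,2,3,6] = (-52 - (-12)) / (6 - (-4)) = -4
g[-5,-4,2,3,6] = (-4 - 7) / (6 - (-5)) = -1
g(-1/2) = -1019 + 556·(9/2) + (-68)·(9/2)·(7/2) + 7·(9/2)·(7/2)·(-5/2) + (-1)·(9/2)·(7/2)·(-5/2)·(-7/2) = -23/16

-23/16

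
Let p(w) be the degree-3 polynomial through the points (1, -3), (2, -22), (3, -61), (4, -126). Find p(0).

2

Using Newton's divided-difference form:
p[1,2] = (-22 - (-3)) / (2 - 1) = -19
p[2,3] = (-61 - (-22)) / (3 - 2) = -39
p[3,4] = (-126 - (-61)) / (4 - 3) = -65
p[1,2,3] = (-39 - (-19)) / (3 - 1) = -10
p[2,3,4] = (-65 - (-39)) / (4 - 2) = -13
p[1,2,3,4] = (-13 - (-10)) / (4 - 1) = -1
p(0) = -3 + (-19)·(-1) + (-10)·(-1)·(-2) + (-1)·(-1)·(-2)·(-3) = 2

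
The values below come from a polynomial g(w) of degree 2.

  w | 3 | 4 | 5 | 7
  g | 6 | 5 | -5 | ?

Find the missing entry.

-52

The 3 known values determine g uniquely (degree ≤ 2).
Evaluate each Lagrange basis at w = 7:
L_0(7) = (3)·(2)/[(-1)·(-2)] = 3
L_1(7) = (4)·(2)/[(1)·(-1)] = -8
L_2(7) = (4)·(3)/[(2)·(1)] = 6
Sum: 6·(3) + 5·(-8) + (-5)·(6) = -52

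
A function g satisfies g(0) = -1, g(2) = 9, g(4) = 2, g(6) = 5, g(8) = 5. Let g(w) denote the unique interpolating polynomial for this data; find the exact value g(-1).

-127/4

L_0(-1) = (-3)·(-5)·(-7)·(-9)/[(-2)·(-4)·(-6)·(-8)] = 315/128
L_1(-1) = (-1)·(-5)·(-7)·(-9)/[(2)·(-2)·(-4)·(-6)] = -105/32
L_2(-1) = (-1)·(-3)·(-7)·(-9)/[(4)·(2)·(-2)·(-4)] = 189/64
L_3(-1) = (-1)·(-3)·(-5)·(-9)/[(6)·(4)·(2)·(-2)] = -45/32
L_4(-1) = (-1)·(-3)·(-5)·(-7)/[(8)·(6)·(4)·(2)] = 35/128
Sum: (-1)·(315/128) + 9·(-105/32) + 2·(189/64) + 5·(-45/32) + 5·(35/128) = -127/4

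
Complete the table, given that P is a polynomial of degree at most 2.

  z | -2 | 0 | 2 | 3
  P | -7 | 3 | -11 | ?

-27

The 3 known values determine P uniquely (degree ≤ 2).
Evaluate each Lagrange basis at z = 3:
L_0(3) = (3)·(1)/[(-2)·(-4)] = 3/8
L_1(3) = (5)·(1)/[(2)·(-2)] = -5/4
L_2(3) = (5)·(3)/[(4)·(2)] = 15/8
Sum: (-7)·(3/8) + 3·(-5/4) + (-11)·(15/8) = -27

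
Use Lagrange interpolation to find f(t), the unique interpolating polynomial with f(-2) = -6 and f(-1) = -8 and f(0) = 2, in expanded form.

f(t) = 6t^2 + 16t + 2

L_0(t) = (t + 1)t / [2] = (1/2)t^2 + (1/2)t
L_1(t) = (t + 2)t / [-1] = -t^2 - 2t
L_2(t) = (t + 2)(t + 1) / [2] = (1/2)t^2 + (3/2)t + 1
f(t) = (-6)·L_0 + (-8)·L_1 + 2·L_2
  (-6)·L_0(t) = -3t^2 - 3t
  (-8)·L_1(t) = 8t^2 + 16t
  2·L_2(t) = t^2 + 3t + 2
Adding term by term: 6t^2 + 16t + 2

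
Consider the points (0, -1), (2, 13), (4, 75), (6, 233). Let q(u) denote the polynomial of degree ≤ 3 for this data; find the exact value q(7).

Evaluate each Lagrange basis at u = 7:
L_0(7) = (5)·(3)·(1)/[(-2)·(-4)·(-6)] = -5/16
L_1(7) = (7)·(3)·(1)/[(2)·(-2)·(-4)] = 21/16
L_2(7) = (7)·(5)·(1)/[(4)·(2)·(-2)] = -35/16
L_3(7) = (7)·(5)·(3)/[(6)·(4)·(2)] = 35/16
Sum: (-1)·(-5/16) + 13·(21/16) + 75·(-35/16) + 233·(35/16) = 363

363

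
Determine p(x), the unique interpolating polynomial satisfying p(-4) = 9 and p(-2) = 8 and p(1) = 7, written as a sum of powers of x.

p(x) = (1/30)x^2 - (3/10)x + 109/15

Build the Lagrange basis polynomials:
L_0(x) = (x + 2)(x - 1) / [10] = (1/10)x^2 + (1/10)x - 1/5
L_1(x) = (x + 4)(x - 1) / [-6] = -(1/6)x^2 - (1/2)x + 2/3
L_2(x) = (x + 4)(x + 2) / [15] = (1/15)x^2 + (2/5)x + 8/15
p(x) = 9·L_0 + 8·L_1 + 7·L_2
  9·L_0(x) = (9/10)x^2 + (9/10)x - 9/5
  8·L_1(x) = -(4/3)x^2 - 4x + 16/3
  7·L_2(x) = (7/15)x^2 + (14/5)x + 56/15
Adding term by term: (1/30)x^2 - (3/10)x + 109/15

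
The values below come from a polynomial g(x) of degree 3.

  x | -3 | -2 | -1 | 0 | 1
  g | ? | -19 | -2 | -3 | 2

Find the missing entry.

The 4 known values determine g uniquely (degree ≤ 3).
Evaluate each Lagrange basis at x = -3:
L_0(-3) = (-2)·(-3)·(-4)/[(-1)·(-2)·(-3)] = 4
L_1(-3) = (-1)·(-3)·(-4)/[(1)·(-1)·(-2)] = -6
L_2(-3) = (-1)·(-2)·(-4)/[(2)·(1)·(-1)] = 4
L_3(-3) = (-1)·(-2)·(-3)/[(3)·(2)·(1)] = -1
Sum: (-19)·(4) + (-2)·(-6) + (-3)·(4) + 2·(-1) = -78

-78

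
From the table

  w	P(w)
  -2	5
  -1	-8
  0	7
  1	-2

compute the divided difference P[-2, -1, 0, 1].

-26/3

P[-2,-1] = (-8 - 5) / (-1 - (-2)) = -13
P[-1,0] = (7 - (-8)) / (0 - (-1)) = 15
P[0,1] = (-2 - 7) / (1 - 0) = -9
P[-2,-1,0] = (15 - (-13)) / (0 - (-2)) = 14
P[-1,0,1] = (-9 - 15) / (1 - (-1)) = -12
P[-2,-1,0,1] = (-12 - 14) / (1 - (-2)) = -26/3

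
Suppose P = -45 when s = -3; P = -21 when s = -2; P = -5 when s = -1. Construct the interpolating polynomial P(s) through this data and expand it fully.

Build the Lagrange basis polynomials:
L_0(s) = (s + 2)(s + 1) / [2] = (1/2)s^2 + (3/2)s + 1
L_1(s) = (s + 3)(s + 1) / [-1] = -s^2 - 4s - 3
L_2(s) = (s + 3)(s + 2) / [2] = (1/2)s^2 + (5/2)s + 3
P(s) = (-45)·L_0 + (-21)·L_1 + (-5)·L_2
  (-45)·L_0(s) = -(45/2)s^2 - (135/2)s - 45
  (-21)·L_1(s) = 21s^2 + 84s + 63
  (-5)·L_2(s) = -(5/2)s^2 - (25/2)s - 15
Adding term by term: -4s^2 + 4s + 3

P(s) = -4s^2 + 4s + 3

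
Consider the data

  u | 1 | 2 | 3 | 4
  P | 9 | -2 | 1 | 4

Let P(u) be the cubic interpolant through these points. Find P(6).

-46

Evaluate each Lagrange basis at u = 6:
L_0(6) = (4)·(3)·(2)/[(-1)·(-2)·(-3)] = -4
L_1(6) = (5)·(3)·(2)/[(1)·(-1)·(-2)] = 15
L_2(6) = (5)·(4)·(2)/[(2)·(1)·(-1)] = -20
L_3(6) = (5)·(4)·(3)/[(3)·(2)·(1)] = 10
Sum: 9·(-4) + (-2)·(15) + 1·(-20) + 4·(10) = -46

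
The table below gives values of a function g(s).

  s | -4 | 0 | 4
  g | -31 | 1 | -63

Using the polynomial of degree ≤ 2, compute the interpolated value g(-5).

-54

L_0(-5) = (-5)·(-9)/[(-4)·(-8)] = 45/32
L_1(-5) = (-1)·(-9)/[(4)·(-4)] = -9/16
L_2(-5) = (-1)·(-5)/[(8)·(4)] = 5/32
Sum: (-31)·(45/32) + 1·(-9/16) + (-63)·(5/32) = -54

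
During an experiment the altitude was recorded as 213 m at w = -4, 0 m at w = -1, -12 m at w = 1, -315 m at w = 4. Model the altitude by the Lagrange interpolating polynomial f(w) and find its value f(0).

Evaluate each Lagrange basis at w = 0:
L_0(0) = (1)·(-1)·(-4)/[(-3)·(-5)·(-8)] = -1/30
L_1(0) = (4)·(-1)·(-4)/[(3)·(-2)·(-5)] = 8/15
L_2(0) = (4)·(1)·(-4)/[(5)·(2)·(-3)] = 8/15
L_3(0) = (4)·(1)·(-1)/[(8)·(5)·(3)] = -1/30
Sum: 213·(-1/30) + 0 + (-12)·(8/15) + (-315)·(-1/30) = -3

-3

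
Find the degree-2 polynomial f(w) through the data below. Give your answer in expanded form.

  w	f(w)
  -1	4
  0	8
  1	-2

Build the Lagrange basis polynomials:
L_0(w) = w(w - 1) / [2] = (1/2)w^2 - (1/2)w
L_1(w) = (w + 1)(w - 1) / [-1] = -w^2 + 1
L_2(w) = (w + 1)w / [2] = (1/2)w^2 + (1/2)w
f(w) = 4·L_0 + 8·L_1 + (-2)·L_2
  4·L_0(w) = 2w^2 - 2w
  8·L_1(w) = -8w^2 + 8
  (-2)·L_2(w) = -w^2 - w
Adding term by term: -7w^2 - 3w + 8

f(w) = -7w^2 - 3w + 8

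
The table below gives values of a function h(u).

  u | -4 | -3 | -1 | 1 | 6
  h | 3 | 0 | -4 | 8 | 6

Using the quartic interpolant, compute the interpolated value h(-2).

-594/175

L_0(-2) = (1)·(-1)·(-3)·(-8)/[(-1)·(-3)·(-5)·(-10)] = -4/25
L_1(-2) = (2)·(-1)·(-3)·(-8)/[(1)·(-2)·(-4)·(-9)] = 2/3
L_2(-2) = (2)·(1)·(-3)·(-8)/[(3)·(2)·(-2)·(-7)] = 4/7
L_3(-2) = (2)·(1)·(-1)·(-8)/[(5)·(4)·(2)·(-5)] = -2/25
L_4(-2) = (2)·(1)·(-1)·(-3)/[(10)·(9)·(7)·(5)] = 1/525
Sum: 3·(-4/25) + 0 + (-4)·(4/7) + 8·(-2/25) + 6·(1/525) = -594/175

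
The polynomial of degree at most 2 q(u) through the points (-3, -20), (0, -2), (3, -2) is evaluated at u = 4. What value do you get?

L_0(4) = (4)·(1)/[(-3)·(-6)] = 2/9
L_1(4) = (7)·(1)/[(3)·(-3)] = -7/9
L_2(4) = (7)·(4)/[(6)·(3)] = 14/9
Sum: (-20)·(2/9) + (-2)·(-7/9) + (-2)·(14/9) = -6

-6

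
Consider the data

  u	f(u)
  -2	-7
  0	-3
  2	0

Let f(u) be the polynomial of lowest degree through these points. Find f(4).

Evaluate each Lagrange basis at u = 4:
L_0(4) = (4)·(2)/[(-2)·(-4)] = 1
L_1(4) = (6)·(2)/[(2)·(-2)] = -3
L_2(4) = (6)·(4)/[(4)·(2)] = 3
Sum: (-7)·(1) + (-3)·(-3) + 0 = 2

2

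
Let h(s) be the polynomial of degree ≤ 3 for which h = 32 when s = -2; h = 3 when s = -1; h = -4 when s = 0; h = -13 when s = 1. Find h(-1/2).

Using Newton's divided-difference form:
h[-2,-1] = (3 - 32) / (-1 - (-2)) = -29
h[-1,0] = (-4 - 3) / (0 - (-1)) = -7
h[0,1] = (-13 - (-4)) / (1 - 0) = -9
h[-2,-1,0] = (-7 - (-29)) / (0 - (-2)) = 11
h[-1,0,1] = (-9 - (-7)) / (1 - (-1)) = -1
h[-2,-1,0,1] = (-1 - 11) / (1 - (-2)) = -4
h(-1/2) = 32 + (-29)·(3/2) + 11·(3/2)·(1/2) + (-4)·(3/2)·(1/2)·(-1/2) = -7/4

-7/4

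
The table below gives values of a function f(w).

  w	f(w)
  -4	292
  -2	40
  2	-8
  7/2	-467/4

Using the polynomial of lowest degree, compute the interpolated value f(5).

-401

Using Newton's divided-difference form:
f[-4,-2] = (40 - 292) / (-2 - (-4)) = -126
f[-2,2] = (-8 - 40) / (2 - (-2)) = -12
f[2,7/2] = (-467/4 - (-8)) / (7/2 - 2) = -145/2
f[-4,-2,2] = (-12 - (-126)) / (2 - (-4)) = 19
f[-2,2,7/2] = (-145/2 - (-12)) / (7/2 - (-2)) = -11
f[-4,-2,2,7/2] = (-11 - 19) / (7/2 - (-4)) = -4
f(5) = 292 + (-126)·(9) + 19·(9)·(7) + (-4)·(9)·(7)·(3) = -401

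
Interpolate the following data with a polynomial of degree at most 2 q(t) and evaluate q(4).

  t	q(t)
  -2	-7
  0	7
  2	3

Evaluate each Lagrange basis at t = 4:
L_0(4) = (4)·(2)/[(-2)·(-4)] = 1
L_1(4) = (6)·(2)/[(2)·(-2)] = -3
L_2(4) = (6)·(4)/[(4)·(2)] = 3
Sum: (-7)·(1) + 7·(-3) + 3·(3) = -19

-19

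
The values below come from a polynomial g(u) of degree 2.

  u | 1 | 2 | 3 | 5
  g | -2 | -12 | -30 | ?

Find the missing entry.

-90

The 3 known values determine g uniquely (degree ≤ 2).
L_0(5) = (3)·(2)/[(-1)·(-2)] = 3
L_1(5) = (4)·(2)/[(1)·(-1)] = -8
L_2(5) = (4)·(3)/[(2)·(1)] = 6
Sum: (-2)·(3) + (-12)·(-8) + (-30)·(6) = -90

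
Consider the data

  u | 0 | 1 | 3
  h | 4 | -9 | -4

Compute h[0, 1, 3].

h[0,1] = (-9 - 4) / (1 - 0) = -13
h[1,3] = (-4 - (-9)) / (3 - 1) = 5/2
h[0,1,3] = (5/2 - (-13)) / (3 - 0) = 31/6

31/6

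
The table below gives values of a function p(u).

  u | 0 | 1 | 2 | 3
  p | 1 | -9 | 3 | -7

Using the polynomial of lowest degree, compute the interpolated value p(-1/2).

Using Newton's divided-difference form:
p[0,1] = (-9 - 1) / (1 - 0) = -10
p[1,2] = (3 - (-9)) / (2 - 1) = 12
p[2,3] = (-7 - 3) / (3 - 2) = -10
p[0,1,2] = (12 - (-10)) / (2 - 0) = 11
p[1,2,3] = (-10 - 12) / (3 - 1) = -11
p[0,1,2,3] = (-11 - 11) / (3 - 0) = -22/3
p(-1/2) = 1 + (-10)·(-1/2) + 11·(-1/2)·(-3/2) + (-22/3)·(-1/2)·(-3/2)·(-5/2) = 28

28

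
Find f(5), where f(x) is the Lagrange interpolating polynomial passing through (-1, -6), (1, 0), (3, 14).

36

L_0(5) = (4)·(2)/[(-2)·(-4)] = 1
L_1(5) = (6)·(2)/[(2)·(-2)] = -3
L_2(5) = (6)·(4)/[(4)·(2)] = 3
Sum: (-6)·(1) + 0 + 14·(3) = 36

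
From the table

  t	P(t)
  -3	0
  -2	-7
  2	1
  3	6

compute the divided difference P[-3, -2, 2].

9/5

P[-3,-2] = (-7 - 0) / (-2 - (-3)) = -7
P[-2,2] = (1 - (-7)) / (2 - (-2)) = 2
P[-3,-2,2] = (2 - (-7)) / (2 - (-3)) = 9/5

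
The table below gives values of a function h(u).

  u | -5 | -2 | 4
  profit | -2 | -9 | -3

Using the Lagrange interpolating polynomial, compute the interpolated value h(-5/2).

-224/27

L_0(-5/2) = (-1/2)·(-13/2)/[(-3)·(-9)] = 13/108
L_1(-5/2) = (5/2)·(-13/2)/[(3)·(-6)] = 65/72
L_2(-5/2) = (5/2)·(-1/2)/[(9)·(6)] = -5/216
Sum: (-2)·(13/108) + (-9)·(65/72) + (-3)·(-5/216) = -224/27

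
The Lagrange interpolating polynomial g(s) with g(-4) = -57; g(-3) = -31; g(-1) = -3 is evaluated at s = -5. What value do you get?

L_0(-5) = (-2)·(-4)/[(-1)·(-3)] = 8/3
L_1(-5) = (-1)·(-4)/[(1)·(-2)] = -2
L_2(-5) = (-1)·(-2)/[(3)·(2)] = 1/3
Sum: (-57)·(8/3) + (-31)·(-2) + (-3)·(1/3) = -91

-91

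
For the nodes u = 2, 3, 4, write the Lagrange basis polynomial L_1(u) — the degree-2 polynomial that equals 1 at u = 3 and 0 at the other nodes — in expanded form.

L_1(u) = (u - 2)(u - 4) / [(1)·(-1)]
       = (u^2 - 6u + 8) / (-1)

L_1(u) = -u^2 + 6u - 8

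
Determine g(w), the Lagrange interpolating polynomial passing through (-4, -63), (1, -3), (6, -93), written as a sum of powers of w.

g(w) = -3w^2 + 3w - 3

L_0(w) = (w - 1)(w - 6) / [50] = (1/50)w^2 - (7/50)w + 3/25
L_1(w) = (w + 4)(w - 6) / [-25] = -(1/25)w^2 + (2/25)w + 24/25
L_2(w) = (w + 4)(w - 1) / [50] = (1/50)w^2 + (3/50)w - 2/25
g(w) = (-63)·L_0 + (-3)·L_1 + (-93)·L_2
  (-63)·L_0(w) = -(63/50)w^2 + (441/50)w - 189/25
  (-3)·L_1(w) = (3/25)w^2 - (6/25)w - 72/25
  (-93)·L_2(w) = -(93/50)w^2 - (279/50)w + 186/25
Adding term by term: -3w^2 + 3w - 3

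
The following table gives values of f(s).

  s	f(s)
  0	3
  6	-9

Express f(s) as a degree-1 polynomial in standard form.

Build the Lagrange basis polynomials:
L_0(s) = (s - 6) / [-6] = -(1/6)s + 1
L_1(s) = s / [6] = (1/6)s
f(s) = 3·L_0 + (-9)·L_1
  3·L_0(s) = -(1/2)s + 3
  (-9)·L_1(s) = -(3/2)s
Adding term by term: -2s + 3

f(s) = -2s + 3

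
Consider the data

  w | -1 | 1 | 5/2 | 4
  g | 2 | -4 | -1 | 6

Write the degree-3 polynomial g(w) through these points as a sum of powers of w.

g(w) = -(34/315)w^3 + (107/63)w^2 - (911/315)w - 170/63

Build the Lagrange basis polynomials:
L_0(w) = (w - 1)(w - 5/2)(w - 4) / [-35] = -(1/35)w^3 + (3/14)w^2 - (33/70)w + 2/7
L_1(w) = (w + 1)(w - 5/2)(w - 4) / [9] = (1/9)w^3 - (11/18)w^2 + (7/18)w + 10/9
L_2(w) = (w + 1)(w - 1)(w - 4) / [-63/8] = -(8/63)w^3 + (32/63)w^2 + (8/63)w - 32/63
L_3(w) = (w + 1)(w - 1)(w - 5/2) / [45/2] = (2/45)w^3 - (1/9)w^2 - (2/45)w + 1/9
g(w) = 2·L_0 + (-4)·L_1 + (-1)·L_2 + 6·L_3
  2·L_0(w) = -(2/35)w^3 + (3/7)w^2 - (33/35)w + 4/7
  (-4)·L_1(w) = -(4/9)w^3 + (22/9)w^2 - (14/9)w - 40/9
  (-1)·L_2(w) = (8/63)w^3 - (32/63)w^2 - (8/63)w + 32/63
  6·L_3(w) = (4/15)w^3 - (2/3)w^2 - (4/15)w + 2/3
Adding term by term: -(34/315)w^3 + (107/63)w^2 - (911/315)w - 170/63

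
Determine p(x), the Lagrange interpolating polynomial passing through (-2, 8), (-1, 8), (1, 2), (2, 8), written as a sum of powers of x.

p(x) = x^3 + x^2 - 4x + 4

Build the Lagrange basis polynomials:
L_0(x) = (x + 1)(x - 1)(x - 2) / [-12] = -(1/12)x^3 + (1/6)x^2 + (1/12)x - 1/6
L_1(x) = (x + 2)(x - 1)(x - 2) / [6] = (1/6)x^3 - (1/6)x^2 - (2/3)x + 2/3
L_2(x) = (x + 2)(x + 1)(x - 2) / [-6] = -(1/6)x^3 - (1/6)x^2 + (2/3)x + 2/3
L_3(x) = (x + 2)(x + 1)(x - 1) / [12] = (1/12)x^3 + (1/6)x^2 - (1/12)x - 1/6
p(x) = 8·L_0 + 8·L_1 + 2·L_2 + 8·L_3
  8·L_0(x) = -(2/3)x^3 + (4/3)x^2 + (2/3)x - 4/3
  8·L_1(x) = (4/3)x^3 - (4/3)x^2 - (16/3)x + 16/3
  2·L_2(x) = -(1/3)x^3 - (1/3)x^2 + (4/3)x + 4/3
  8·L_3(x) = (2/3)x^3 + (4/3)x^2 - (2/3)x - 4/3
Adding term by term: x^3 + x^2 - 4x + 4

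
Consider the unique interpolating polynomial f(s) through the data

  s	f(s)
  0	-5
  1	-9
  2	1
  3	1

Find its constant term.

Build the Lagrange basis polynomials:
L_0(s) = (s - 1)(s - 2)(s - 3) / [-6] = -(1/6)s^3 + s^2 - (11/6)s + 1
L_1(s) = s(s - 2)(s - 3) / [2] = (1/2)s^3 - (5/2)s^2 + 3s
L_2(s) = s(s - 1)(s - 3) / [-2] = -(1/2)s^3 + 2s^2 - (3/2)s
L_3(s) = s(s - 1)(s - 2) / [6] = (1/6)s^3 - (1/2)s^2 + (1/3)s
f(s) = (-5)·L_0 + (-9)·L_1 + 1·L_2 + 1·L_3
Only the constant term is needed; take it from each L_i and combine:
(-5)·(1) + (-9)·(0) + 1·(0) + 1·(0) = -5

-5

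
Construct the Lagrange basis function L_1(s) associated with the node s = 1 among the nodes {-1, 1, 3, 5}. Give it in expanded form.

L_1(s) = (1/16)s^3 - (7/16)s^2 + (7/16)s + 15/16

L_1(s) = (s + 1)(s - 3)(s - 5) / [(2)·(-2)·(-4)]
       = (s^3 - 7s^2 + 7s + 15) / (16)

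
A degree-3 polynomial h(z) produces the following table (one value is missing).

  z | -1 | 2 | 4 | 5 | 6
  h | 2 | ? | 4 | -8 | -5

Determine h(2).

201/5

The 4 known values determine h uniquely (degree ≤ 3).
Evaluate each Lagrange basis at z = 2:
L_0(2) = (-2)·(-3)·(-4)/[(-5)·(-6)·(-7)] = 4/35
L_1(2) = (3)·(-3)·(-4)/[(5)·(-1)·(-2)] = 18/5
L_2(2) = (3)·(-2)·(-4)/[(6)·(1)·(-1)] = -4
L_3(2) = (3)·(-2)·(-3)/[(7)·(2)·(1)] = 9/7
Sum: 2·(4/35) + 4·(18/5) + (-8)·(-4) + (-5)·(9/7) = 201/5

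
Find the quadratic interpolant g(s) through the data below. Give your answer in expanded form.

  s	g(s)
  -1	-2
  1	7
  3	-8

g(s) = -3s^2 + (9/2)s + 11/2

Build the Lagrange basis polynomials:
L_0(s) = (s - 1)(s - 3) / [8] = (1/8)s^2 - (1/2)s + 3/8
L_1(s) = (s + 1)(s - 3) / [-4] = -(1/4)s^2 + (1/2)s + 3/4
L_2(s) = (s + 1)(s - 1) / [8] = (1/8)s^2 - 1/8
g(s) = (-2)·L_0 + 7·L_1 + (-8)·L_2
  (-2)·L_0(s) = -(1/4)s^2 + s - 3/4
  7·L_1(s) = -(7/4)s^2 + (7/2)s + 21/4
  (-8)·L_2(s) = -s^2 + 1
Adding term by term: -3s^2 + (9/2)s + 11/2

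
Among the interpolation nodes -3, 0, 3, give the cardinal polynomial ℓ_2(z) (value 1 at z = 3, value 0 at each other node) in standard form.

ℓ_2(z) = (z + 3)z / [(6)·(3)]
       = (z^2 + 3z) / (18)

ℓ_2(z) = (1/18)z^2 + (1/6)z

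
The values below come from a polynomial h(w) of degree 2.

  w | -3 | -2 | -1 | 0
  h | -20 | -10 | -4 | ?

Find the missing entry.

The 3 known values determine h uniquely (degree ≤ 2).
Evaluate each Lagrange basis at w = 0:
L_0(0) = (2)·(1)/[(-1)·(-2)] = 1
L_1(0) = (3)·(1)/[(1)·(-1)] = -3
L_2(0) = (3)·(2)/[(2)·(1)] = 3
Sum: (-20)·(1) + (-10)·(-3) + (-4)·(3) = -2

-2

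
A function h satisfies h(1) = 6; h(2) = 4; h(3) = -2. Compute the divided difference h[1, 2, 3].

h[1,2] = (4 - 6) / (2 - 1) = -2
h[2,3] = (-2 - 4) / (3 - 2) = -6
h[1,2,3] = (-6 - (-2)) / (3 - 1) = -2

-2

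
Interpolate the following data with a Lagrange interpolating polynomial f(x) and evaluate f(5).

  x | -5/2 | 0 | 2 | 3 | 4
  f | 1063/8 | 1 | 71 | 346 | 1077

2606

L_0(5) = (5)·(3)·(2)·(1)/[(-5/2)·(-9/2)·(-11/2)·(-13/2)] = 32/429
L_1(5) = (15/2)·(3)·(2)·(1)/[(5/2)·(-2)·(-3)·(-4)] = -3/4
L_2(5) = (15/2)·(5)·(2)·(1)/[(9/2)·(2)·(-1)·(-2)] = 25/6
L_3(5) = (15/2)·(5)·(3)·(1)/[(11/2)·(3)·(1)·(-1)] = -75/11
L_4(5) = (15/2)·(5)·(3)·(2)/[(13/2)·(4)·(2)·(1)] = 225/52
Sum: 1063/8·(32/429) + 1·(-3/4) + 71·(25/6) + 346·(-75/11) + 1077·(225/52) = 2606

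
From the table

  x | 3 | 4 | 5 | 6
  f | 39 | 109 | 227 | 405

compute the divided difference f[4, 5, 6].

30

f[4,5] = (227 - 109) / (5 - 4) = 118
f[5,6] = (405 - 227) / (6 - 5) = 178
f[4,5,6] = (178 - 118) / (6 - 4) = 30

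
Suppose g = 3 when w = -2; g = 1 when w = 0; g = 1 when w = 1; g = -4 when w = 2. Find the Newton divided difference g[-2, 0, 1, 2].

g[-2,0] = (1 - 3) / (0 - (-2)) = -1
g[0,1] = (1 - 1) / (1 - 0) = 0
g[1,2] = (-4 - 1) / (2 - 1) = -5
g[-2,0,1] = (0 - (-1)) / (1 - (-2)) = 1/3
g[0,1,2] = (-5 - 0) / (2 - 0) = -5/2
g[-2,0,1,2] = (-5/2 - 1/3) / (2 - (-2)) = -17/24

-17/24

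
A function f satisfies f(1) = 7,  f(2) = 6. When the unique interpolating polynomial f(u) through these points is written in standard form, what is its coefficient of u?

L_0(u) = (u - 2) / [-1] = -u + 2
L_1(u) = (u - 1) / [1] = u - 1
f(u) = 7·L_0 + 6·L_1
Only the coefficient of u is needed; take it from each L_i and combine:
7·(-1) + 6·(1) = -1

-1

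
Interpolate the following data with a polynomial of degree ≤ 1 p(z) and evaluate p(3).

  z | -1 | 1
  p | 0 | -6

-12

Evaluate each Lagrange basis at z = 3:
L_0(3) = (2)/[(-2)] = -1
L_1(3) = (4)/[(2)] = 2
Sum: 0 + (-6)·(2) = -12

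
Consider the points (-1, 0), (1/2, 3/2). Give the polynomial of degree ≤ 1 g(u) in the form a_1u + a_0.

g(u) = u + 1

Build the Lagrange basis polynomials:
L_0(u) = (u - 1/2) / [-3/2] = -(2/3)u + 1/3
L_1(u) = (u + 1) / [3/2] = (2/3)u + 2/3
g(u) = 0·L_0 + (3/2)·L_1
  0·L_0(u) = 0
  (3/2)·L_1(u) = u + 1
Adding term by term: u + 1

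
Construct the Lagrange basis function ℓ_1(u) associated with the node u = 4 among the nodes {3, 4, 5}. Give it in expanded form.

ℓ_1(u) = (u - 3)(u - 5) / [(1)·(-1)]
       = (u^2 - 8u + 15) / (-1)

ℓ_1(u) = -u^2 + 8u - 15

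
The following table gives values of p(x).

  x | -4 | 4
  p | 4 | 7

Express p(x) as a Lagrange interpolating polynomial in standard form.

Build the Lagrange basis polynomials:
L_0(x) = (x - 4) / [-8] = -(1/8)x + 1/2
L_1(x) = (x + 4) / [8] = (1/8)x + 1/2
p(x) = 4·L_0 + 7·L_1
  4·L_0(x) = -(1/2)x + 2
  7·L_1(x) = (7/8)x + 7/2
Adding term by term: (3/8)x + 11/2

p(x) = (3/8)x + 11/2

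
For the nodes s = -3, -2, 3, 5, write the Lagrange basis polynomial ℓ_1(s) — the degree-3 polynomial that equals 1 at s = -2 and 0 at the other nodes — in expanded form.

ℓ_1(s) = (1/35)s^3 - (1/7)s^2 - (9/35)s + 9/7

ℓ_1(s) = (s + 3)(s - 3)(s - 5) / [(1)·(-5)·(-7)]
       = (s^3 - 5s^2 - 9s + 45) / (35)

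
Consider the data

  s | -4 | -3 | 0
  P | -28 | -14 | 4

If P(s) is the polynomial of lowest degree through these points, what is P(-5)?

Using Newton's divided-difference form:
P[-4,-3] = (-14 - (-28)) / (-3 - (-4)) = 14
P[-3,0] = (4 - (-14)) / (0 - (-3)) = 6
P[-4,-3,0] = (6 - 14) / (0 - (-4)) = -2
P(-5) = -28 + 14·(-1) + (-2)·(-1)·(-2) = -46

-46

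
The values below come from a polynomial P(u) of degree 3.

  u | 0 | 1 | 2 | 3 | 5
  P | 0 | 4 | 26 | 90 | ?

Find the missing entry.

440

The 4 known values determine P uniquely (degree ≤ 3).
L_0(5) = (4)·(3)·(2)/[(-1)·(-2)·(-3)] = -4
L_1(5) = (5)·(3)·(2)/[(1)·(-1)·(-2)] = 15
L_2(5) = (5)·(4)·(2)/[(2)·(1)·(-1)] = -20
L_3(5) = (5)·(4)·(3)/[(3)·(2)·(1)] = 10
Sum: 0 + 4·(15) + 26·(-20) + 90·(10) = 440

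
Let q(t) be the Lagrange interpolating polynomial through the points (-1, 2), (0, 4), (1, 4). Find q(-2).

-2

Evaluate each Lagrange basis at t = -2:
L_0(-2) = (-2)·(-3)/[(-1)·(-2)] = 3
L_1(-2) = (-1)·(-3)/[(1)·(-1)] = -3
L_2(-2) = (-1)·(-2)/[(2)·(1)] = 1
Sum: 2·(3) + 4·(-3) + 4·(1) = -2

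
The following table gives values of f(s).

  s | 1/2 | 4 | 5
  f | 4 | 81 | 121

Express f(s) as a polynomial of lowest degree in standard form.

f(s) = 4s^2 + 4s + 1

L_0(s) = (s - 4)(s - 5) / [63/4] = (4/63)s^2 - (4/7)s + 80/63
L_1(s) = (s - 1/2)(s - 5) / [-7/2] = -(2/7)s^2 + (11/7)s - 5/7
L_2(s) = (s - 1/2)(s - 4) / [9/2] = (2/9)s^2 - s + 4/9
f(s) = 4·L_0 + 81·L_1 + 121·L_2
  4·L_0(s) = (16/63)s^2 - (16/7)s + 320/63
  81·L_1(s) = -(162/7)s^2 + (891/7)s - 405/7
  121·L_2(s) = (242/9)s^2 - 121s + 484/9
Adding term by term: 4s^2 + 4s + 1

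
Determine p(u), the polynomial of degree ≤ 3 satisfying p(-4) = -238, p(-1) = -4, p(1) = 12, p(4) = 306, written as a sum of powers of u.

p(u) = 4u^3 + 2u^2 + 4u + 2

Build the Lagrange basis polynomials:
L_0(u) = (u + 1)(u - 1)(u - 4) / [-120] = -(1/120)u^3 + (1/30)u^2 + (1/120)u - 1/30
L_1(u) = (u + 4)(u - 1)(u - 4) / [30] = (1/30)u^3 - (1/30)u^2 - (8/15)u + 8/15
L_2(u) = (u + 4)(u + 1)(u - 4) / [-30] = -(1/30)u^3 - (1/30)u^2 + (8/15)u + 8/15
L_3(u) = (u + 4)(u + 1)(u - 1) / [120] = (1/120)u^3 + (1/30)u^2 - (1/120)u - 1/30
p(u) = (-238)·L_0 + (-4)·L_1 + 12·L_2 + 306·L_3
  (-238)·L_0(u) = (119/60)u^3 - (119/15)u^2 - (119/60)u + 119/15
  (-4)·L_1(u) = -(2/15)u^3 + (2/15)u^2 + (32/15)u - 32/15
  12·L_2(u) = -(2/5)u^3 - (2/5)u^2 + (32/5)u + 32/5
  306·L_3(u) = (51/20)u^3 + (51/5)u^2 - (51/20)u - 51/5
Adding term by term: 4u^3 + 2u^2 + 4u + 2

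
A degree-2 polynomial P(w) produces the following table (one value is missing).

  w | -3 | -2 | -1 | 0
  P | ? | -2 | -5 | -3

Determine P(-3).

6

The 3 known values determine P uniquely (degree ≤ 2).
L_0(-3) = (-2)·(-3)/[(-1)·(-2)] = 3
L_1(-3) = (-1)·(-3)/[(1)·(-1)] = -3
L_2(-3) = (-1)·(-2)/[(2)·(1)] = 1
Sum: (-2)·(3) + (-5)·(-3) + (-3)·(1) = 6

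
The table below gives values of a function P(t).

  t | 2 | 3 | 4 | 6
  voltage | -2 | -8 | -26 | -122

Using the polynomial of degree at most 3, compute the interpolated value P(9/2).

-331/8

Evaluate each Lagrange basis at t = 9/2:
L_0(9/2) = (3/2)·(1/2)·(-3/2)/[(-1)·(-2)·(-4)] = 9/64
L_1(9/2) = (5/2)·(1/2)·(-3/2)/[(1)·(-1)·(-3)] = -5/8
L_2(9/2) = (5/2)·(3/2)·(-3/2)/[(2)·(1)·(-2)] = 45/32
L_3(9/2) = (5/2)·(3/2)·(1/2)/[(4)·(3)·(2)] = 5/64
Sum: (-2)·(9/64) + (-8)·(-5/8) + (-26)·(45/32) + (-122)·(5/64) = -331/8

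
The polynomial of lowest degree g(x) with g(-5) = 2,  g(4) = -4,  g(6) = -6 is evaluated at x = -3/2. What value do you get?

Evaluate each Lagrange basis at x = -3/2:
L_0(-3/2) = (-11/2)·(-15/2)/[(-9)·(-11)] = 5/12
L_1(-3/2) = (7/2)·(-15/2)/[(9)·(-2)] = 35/24
L_2(-3/2) = (7/2)·(-11/2)/[(11)·(2)] = -7/8
Sum: 2·(5/12) + (-4)·(35/24) + (-6)·(-7/8) = 1/4

1/4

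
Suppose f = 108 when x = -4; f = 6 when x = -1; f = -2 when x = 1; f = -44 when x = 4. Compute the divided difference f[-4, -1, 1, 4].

-1

f[-4,-1] = (6 - 108) / (-1 - (-4)) = -34
f[-1,1] = (-2 - 6) / (1 - (-1)) = -4
f[1,4] = (-44 - (-2)) / (4 - 1) = -14
f[-4,-1,1] = (-4 - (-34)) / (1 - (-4)) = 6
f[-1,1,4] = (-14 - (-4)) / (4 - (-1)) = -2
f[-4,-1,1,4] = (-2 - 6) / (4 - (-4)) = -1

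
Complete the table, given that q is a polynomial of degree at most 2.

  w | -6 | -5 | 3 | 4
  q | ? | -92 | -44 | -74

-134

The 3 known values determine q uniquely (degree ≤ 2).
Evaluate each Lagrange basis at w = -6:
L_0(-6) = (-9)·(-10)/[(-8)·(-9)] = 5/4
L_1(-6) = (-1)·(-10)/[(8)·(-1)] = -5/4
L_2(-6) = (-1)·(-9)/[(9)·(1)] = 1
Sum: (-92)·(5/4) + (-44)·(-5/4) + (-74)·(1) = -134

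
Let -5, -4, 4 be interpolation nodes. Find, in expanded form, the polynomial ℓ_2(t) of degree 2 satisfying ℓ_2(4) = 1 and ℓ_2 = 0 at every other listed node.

ℓ_2(t) = (1/72)t^2 + (1/8)t + 5/18

ℓ_2(t) = (t + 5)(t + 4) / [(9)·(8)]
       = (t^2 + 9t + 20) / (72)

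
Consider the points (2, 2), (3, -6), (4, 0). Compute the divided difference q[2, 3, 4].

7

q[2,3] = (-6 - 2) / (3 - 2) = -8
q[3,4] = (0 - (-6)) / (4 - 3) = 6
q[2,3,4] = (6 - (-8)) / (4 - 2) = 7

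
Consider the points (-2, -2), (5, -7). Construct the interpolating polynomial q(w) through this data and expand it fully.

Build the Lagrange basis polynomials:
L_0(w) = (w - 5) / [-7] = -(1/7)w + 5/7
L_1(w) = (w + 2) / [7] = (1/7)w + 2/7
q(w) = (-2)·L_0 + (-7)·L_1
  (-2)·L_0(w) = (2/7)w - 10/7
  (-7)·L_1(w) = -w - 2
Adding term by term: -(5/7)w - 24/7

q(w) = -(5/7)w - 24/7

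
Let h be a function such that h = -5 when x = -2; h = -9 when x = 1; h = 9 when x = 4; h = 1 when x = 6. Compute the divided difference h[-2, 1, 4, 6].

h[-2,1] = (-9 - (-5)) / (1 - (-2)) = -4/3
h[1,4] = (9 - (-9)) / (4 - 1) = 6
h[4,6] = (1 - 9) / (6 - 4) = -4
h[-2,1,4] = (6 - (-4/3)) / (4 - (-2)) = 11/9
h[1,4,6] = (-4 - 6) / (6 - 1) = -2
h[-2,1,4,6] = (-2 - 11/9) / (6 - (-2)) = -29/72

-29/72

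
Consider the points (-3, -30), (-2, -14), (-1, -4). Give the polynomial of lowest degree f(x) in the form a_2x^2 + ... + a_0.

f(x) = -3x^2 + x

Newton's divided differences:
f[-3,-2] = (-14 - (-30)) / (-2 - (-3)) = 16
f[-2,-1] = (-4 - (-14)) / (-1 - (-2)) = 10
f[-3,-2,-1] = (10 - 16) / (-1 - (-3)) = -3
f(x) = -30 + 16·(x + 3) + (-3)·(x + 3)(x + 2)
Expanding: f(x) = -3x^2 + x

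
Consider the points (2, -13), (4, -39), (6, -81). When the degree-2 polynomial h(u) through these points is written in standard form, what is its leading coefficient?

-2

The leading coefficient equals the top divided difference h[2,4,6].
h[2,4] = (-39 - (-13)) / (4 - 2) = -13
h[4,6] = (-81 - (-39)) / (6 - 4) = -21
h[2,4,6] = (-21 - (-13)) / (6 - 2) = -2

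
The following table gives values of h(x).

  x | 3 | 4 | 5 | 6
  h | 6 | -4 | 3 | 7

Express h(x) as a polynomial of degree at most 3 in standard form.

h(x) = -(10/3)x^3 + (97/2)x^2 - (1357/6)x + 338

Newton's divided differences:
h[3,4] = (-4 - 6) / (4 - 3) = -10
h[4,5] = (3 - (-4)) / (5 - 4) = 7
h[5,6] = (7 - 3) / (6 - 5) = 4
h[3,4,5] = (7 - (-10)) / (5 - 3) = 17/2
h[4,5,6] = (4 - 7) / (6 - 4) = -3/2
h[3,4,5,6] = (-3/2 - 17/2) / (6 - 3) = -10/3
h(x) = 6 + (-10)·(x - 3) + (17/2)·(x - 3)(x - 4) + (-10/3)·(x - 3)(x - 4)(x - 5)
Expanding: h(x) = -(10/3)x^3 + (97/2)x^2 - (1357/6)x + 338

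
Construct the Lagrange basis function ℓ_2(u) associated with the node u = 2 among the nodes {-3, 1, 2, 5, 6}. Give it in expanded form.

ℓ_2(u) = (1/60)u^4 - (3/20)u^3 + (1/12)u^2 + (31/20)u - 3/2

ℓ_2(u) = (u + 3)(u - 1)(u - 5)(u - 6) / [(5)·(1)·(-3)·(-4)]
       = (u^4 - 9u^3 + 5u^2 + 93u - 90) / (60)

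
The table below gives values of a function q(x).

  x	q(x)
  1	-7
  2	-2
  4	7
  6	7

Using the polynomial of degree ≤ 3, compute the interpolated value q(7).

3/4

L_0(7) = (5)·(3)·(1)/[(-1)·(-3)·(-5)] = -1
L_1(7) = (6)·(3)·(1)/[(1)·(-2)·(-4)] = 9/4
L_2(7) = (6)·(5)·(1)/[(3)·(2)·(-2)] = -5/2
L_3(7) = (6)·(5)·(3)/[(5)·(4)·(2)] = 9/4
Sum: (-7)·(-1) + (-2)·(9/4) + 7·(-5/2) + 7·(9/4) = 3/4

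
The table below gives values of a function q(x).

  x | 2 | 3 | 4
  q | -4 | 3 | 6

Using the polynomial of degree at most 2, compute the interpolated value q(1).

Using Newton's divided-difference form:
q[2,3] = (3 - (-4)) / (3 - 2) = 7
q[3,4] = (6 - 3) / (4 - 3) = 3
q[2,3,4] = (3 - 7) / (4 - 2) = -2
q(1) = -4 + 7·(-1) + (-2)·(-1)·(-2) = -15

-15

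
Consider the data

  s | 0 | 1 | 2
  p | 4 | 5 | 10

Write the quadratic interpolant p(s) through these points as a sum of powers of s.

Newton's divided differences:
p[0,1] = (5 - 4) / (1 - 0) = 1
p[1,2] = (10 - 5) / (2 - 1) = 5
p[0,1,2] = (5 - 1) / (2 - 0) = 2
p(s) = 4 + 1·s + 2·s(s - 1)
Expanding: p(s) = 2s^2 - s + 4

p(s) = 2s^2 - s + 4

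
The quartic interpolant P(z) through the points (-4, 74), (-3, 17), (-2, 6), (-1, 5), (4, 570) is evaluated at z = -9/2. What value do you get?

2201/16

Evaluate each Lagrange basis at z = -9/2:
L_0(-9/2) = (-3/2)·(-5/2)·(-7/2)·(-17/2)/[(-1)·(-2)·(-3)·(-8)] = 595/256
L_1(-9/2) = (-1/2)·(-5/2)·(-7/2)·(-17/2)/[(1)·(-1)·(-2)·(-7)] = -85/32
L_2(-9/2) = (-1/2)·(-3/2)·(-7/2)·(-17/2)/[(2)·(1)·(-1)·(-6)] = 119/64
L_3(-9/2) = (-1/2)·(-3/2)·(-5/2)·(-17/2)/[(3)·(2)·(1)·(-5)] = -17/32
L_4(-9/2) = (-1/2)·(-3/2)·(-5/2)·(-7/2)/[(8)·(7)·(6)·(5)] = 1/256
Sum: 74·(595/256) + 17·(-85/32) + 6·(119/64) + 5·(-17/32) + 570·(1/256) = 2201/16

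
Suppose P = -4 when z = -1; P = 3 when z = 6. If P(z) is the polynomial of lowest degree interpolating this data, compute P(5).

Evaluate each Lagrange basis at z = 5:
L_0(5) = (-1)/[(-7)] = 1/7
L_1(5) = (6)/[(7)] = 6/7
Sum: (-4)·(1/7) + 3·(6/7) = 2

2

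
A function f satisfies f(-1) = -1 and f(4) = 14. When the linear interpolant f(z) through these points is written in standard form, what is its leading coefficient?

The leading coefficient equals the top divided difference f[-1,4].
f[-1,4] = (14 - (-1)) / (4 - (-1)) = 3

3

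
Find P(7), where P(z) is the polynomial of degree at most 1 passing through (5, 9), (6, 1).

-7

Evaluate each Lagrange basis at z = 7:
L_0(7) = (1)/[(-1)] = -1
L_1(7) = (2)/[(1)] = 2
Sum: 9·(-1) + 1·(2) = -7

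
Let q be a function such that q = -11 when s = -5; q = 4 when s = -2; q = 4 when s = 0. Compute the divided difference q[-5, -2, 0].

q[-5,-2] = (4 - (-11)) / (-2 - (-5)) = 5
q[-2,0] = (4 - 4) / (0 - (-2)) = 0
q[-5,-2,0] = (0 - 5) / (0 - (-5)) = -1

-1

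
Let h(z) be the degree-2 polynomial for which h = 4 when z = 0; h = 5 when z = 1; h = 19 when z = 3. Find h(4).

Using Newton's divided-difference form:
h[0,1] = (5 - 4) / (1 - 0) = 1
h[1,3] = (19 - 5) / (3 - 1) = 7
h[0,1,3] = (7 - 1) / (3 - 0) = 2
h(4) = 4 + 1·(4) + 2·(4)·(3) = 32

32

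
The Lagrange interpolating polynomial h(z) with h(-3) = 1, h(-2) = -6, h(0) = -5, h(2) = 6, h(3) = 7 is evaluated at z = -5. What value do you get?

27

Evaluate each Lagrange basis at z = -5:
L_0(-5) = (-3)·(-5)·(-7)·(-8)/[(-1)·(-3)·(-5)·(-6)] = 28/3
L_1(-5) = (-2)·(-5)·(-7)·(-8)/[(1)·(-2)·(-4)·(-5)] = -14
L_2(-5) = (-2)·(-3)·(-7)·(-8)/[(3)·(2)·(-2)·(-3)] = 28/3
L_3(-5) = (-2)·(-3)·(-5)·(-8)/[(5)·(4)·(2)·(-1)] = -6
L_4(-5) = (-2)·(-3)·(-5)·(-7)/[(6)·(5)·(3)·(1)] = 7/3
Sum: 1·(28/3) + (-6)·(-14) + (-5)·(28/3) + 6·(-6) + 7·(7/3) = 27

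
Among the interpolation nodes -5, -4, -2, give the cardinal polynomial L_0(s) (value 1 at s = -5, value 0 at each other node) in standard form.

L_0(s) = (1/3)s^2 + 2s + 8/3

L_0(s) = (s + 4)(s + 2) / [(-1)·(-3)]
       = (s^2 + 6s + 8) / (3)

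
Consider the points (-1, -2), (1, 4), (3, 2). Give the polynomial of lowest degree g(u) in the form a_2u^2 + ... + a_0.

Newton's divided differences:
g[-1,1] = (4 - (-2)) / (1 - (-1)) = 3
g[1,3] = (2 - 4) / (3 - 1) = -1
g[-1,1,3] = (-1 - 3) / (3 - (-1)) = -1
g(u) = -2 + 3·(u + 1) + (-1)·(u + 1)(u - 1)
Expanding: g(u) = -u^2 + 3u + 2

g(u) = -u^2 + 3u + 2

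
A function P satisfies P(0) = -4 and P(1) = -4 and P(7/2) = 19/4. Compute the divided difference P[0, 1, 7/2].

P[0,1] = (-4 - (-4)) / (1 - 0) = 0
P[1,7/2] = (19/4 - (-4)) / (7/2 - 1) = 7/2
P[0,1,7/2] = (7/2 - 0) / (7/2 - 0) = 1

1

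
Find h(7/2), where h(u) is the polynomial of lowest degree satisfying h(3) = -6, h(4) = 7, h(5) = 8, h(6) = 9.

11/4

Using Newton's divided-difference form:
h[3,4] = (7 - (-6)) / (4 - 3) = 13
h[4,5] = (8 - 7) / (5 - 4) = 1
h[5,6] = (9 - 8) / (6 - 5) = 1
h[3,4,5] = (1 - 13) / (5 - 3) = -6
h[4,5,6] = (1 - 1) / (6 - 4) = 0
h[3,4,5,6] = (0 - (-6)) / (6 - 3) = 2
h(7/2) = -6 + 13·(1/2) + (-6)·(1/2)·(-1/2) + 2·(1/2)·(-1/2)·(-3/2) = 11/4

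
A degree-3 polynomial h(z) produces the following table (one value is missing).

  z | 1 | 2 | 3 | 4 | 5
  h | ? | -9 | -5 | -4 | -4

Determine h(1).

-18

The 4 known values determine h uniquely (degree ≤ 3).
L_0(1) = (-2)·(-3)·(-4)/[(-1)·(-2)·(-3)] = 4
L_1(1) = (-1)·(-3)·(-4)/[(1)·(-1)·(-2)] = -6
L_2(1) = (-1)·(-2)·(-4)/[(2)·(1)·(-1)] = 4
L_3(1) = (-1)·(-2)·(-3)/[(3)·(2)·(1)] = -1
Sum: (-9)·(4) + (-5)·(-6) + (-4)·(4) + (-4)·(-1) = -18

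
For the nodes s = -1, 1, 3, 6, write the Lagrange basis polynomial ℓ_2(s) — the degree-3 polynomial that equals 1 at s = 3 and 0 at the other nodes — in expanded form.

ℓ_2(s) = (s + 1)(s - 1)(s - 6) / [(4)·(2)·(-3)]
       = (s^3 - 6s^2 - s + 6) / (-24)

ℓ_2(s) = -(1/24)s^3 + (1/4)s^2 + (1/24)s - 1/4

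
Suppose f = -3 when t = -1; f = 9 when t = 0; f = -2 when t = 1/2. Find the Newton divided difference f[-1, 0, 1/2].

f[-1,0] = (9 - (-3)) / (0 - (-1)) = 12
f[0,1/2] = (-2 - 9) / (1/2 - 0) = -22
f[-1,0,1/2] = (-22 - 12) / (1/2 - (-1)) = -68/3

-68/3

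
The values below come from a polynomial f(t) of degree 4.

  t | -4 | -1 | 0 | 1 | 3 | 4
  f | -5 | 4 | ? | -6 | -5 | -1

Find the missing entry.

The 5 known values determine f uniquely (degree ≤ 4).
L_0(0) = (1)·(-1)·(-3)·(-4)/[(-3)·(-5)·(-7)·(-8)] = -1/70
L_1(0) = (4)·(-1)·(-3)·(-4)/[(3)·(-2)·(-4)·(-5)] = 2/5
L_2(0) = (4)·(1)·(-3)·(-4)/[(5)·(2)·(-2)·(-3)] = 4/5
L_3(0) = (4)·(1)·(-1)·(-4)/[(7)·(4)·(2)·(-1)] = -2/7
L_4(0) = (4)·(1)·(-1)·(-3)/[(8)·(5)·(3)·(1)] = 1/10
Sum: (-5)·(-1/70) + 4·(2/5) + (-6)·(4/5) + (-5)·(-2/7) + (-1)·(1/10) = -9/5

-9/5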